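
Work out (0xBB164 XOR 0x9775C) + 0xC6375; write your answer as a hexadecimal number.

First 0xBB164 XOR 0x9775C = 0x2C638.
Add column by column in base 16, right to left:
  8+5 = D
  3+7 = A
  6+3 = 9
  C+6 = 2 carry 1
  2+C+1 = F

0xF29AD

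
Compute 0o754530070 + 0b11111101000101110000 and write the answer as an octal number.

0o760500650

0b11111101000101110000 = 0o3750560 in octal.
Add column by column in base 8, right to left:
  0+0 = 0
  7+6 = 5 carry 1
  0+5+1 = 6
  0+0 = 0
  3+5 = 0 carry 1
  5+7+1 = 5 carry 1
  4+3+1 = 0 carry 1
  5+0+1 = 6
  7+0 = 7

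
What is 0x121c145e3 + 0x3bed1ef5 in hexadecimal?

Add column by column in base 16, right to left:
  3+5 = 8
  e+f = d carry 1
  5+e+1 = 4 carry 1
  4+1+1 = 6
  1+d = e
  c+e = a carry 1
  1+b+1 = d
  2+3 = 5
  1+0 = 1

0x15dae64d8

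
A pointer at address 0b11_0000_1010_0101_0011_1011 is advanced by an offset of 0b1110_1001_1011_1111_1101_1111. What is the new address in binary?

Add column by column in base 2, right to left:
  1+1 = 0 carry 1
  1+1+1 = 1 carry 1
  0+1+1 = 0 carry 1
  1+1+1 = 1 carry 1
  1+1+1 = 1 carry 1
  1+0+1 = 0 carry 1
  0+1+1 = 0 carry 1
  0+1+1 = 0 carry 1
  1+1+1 = 1 carry 1
  0+1+1 = 0 carry 1
  1+1+1 = 1 carry 1
  0+1+1 = 0 carry 1
  0+1+1 = 0 carry 1
  1+1+1 = 1 carry 1
  0+0+1 = 1
  1+1 = 0 carry 1
  0+1+1 = 0 carry 1
  0+0+1 = 1
  0+0 = 0
  0+1 = 1
  1+0 = 1
  1+1 = 0 carry 1
  0+1+1 = 0 carry 1
  0+1+1 = 0 carry 1
  final carry 1

0b1000110100110010100011010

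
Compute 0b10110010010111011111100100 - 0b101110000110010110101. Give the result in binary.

0b10101100100110101100101111

Subtract column by column in base 2:
  0-1 → 1 (borrow)
  0-0-1 → 1 (borrow)
  1-1-1 → 1 (borrow)
  0-0-1 → 1 (borrow)
  0-1-1 → 0 (borrow)
  1-1-1 → 1 (borrow)
  1-0-1 → 0
  1-1 → 0
  1-0 → 1
  1-0 → 1
  1-1 → 0
  0-1 → 1 (borrow)
  1-0-1 → 0
  1-0 → 1
  1-0 → 1
  0-0 → 0
  1-1 → 0
  0-1 → 1 (borrow)
  0-1-1 → 0 (borrow)
  1-0-1 → 0
  0-1 → 1 (borrow)
  0-0-1 → 1 (borrow)
  1-0-1 → 0
  1-0 → 1
  0-0 → 0
  1-0 → 1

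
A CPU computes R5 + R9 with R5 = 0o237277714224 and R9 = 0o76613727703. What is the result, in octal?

Add column by column in base 8, right to left:
  4+3 = 7
  2+0 = 2
  2+7 = 1 carry 1
  4+7+1 = 4 carry 1
  1+2+1 = 4
  7+7 = 6 carry 1
  7+3+1 = 3 carry 1
  7+1+1 = 1 carry 1
  2+6+1 = 1 carry 1
  7+6+1 = 6 carry 1
  3+7+1 = 3 carry 1
  2+0+1 = 3

0o336113644127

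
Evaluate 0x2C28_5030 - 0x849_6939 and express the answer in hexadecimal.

Subtract column by column in base 16:
  0-9 → 7 (borrow)
  3-3-1 → F (borrow)
  0-9-1 → 6 (borrow)
  5-6-1 → E (borrow)
  8-9-1 → E (borrow)
  2-4-1 → D (borrow)
  C-8-1 → 3
  2-0 → 2

0x23DEE6F7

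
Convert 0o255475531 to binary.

0b10101101100111101101011001

Each octal digit is 3 bits: 2=010 5=101 5=101 4=100 7=111 5=101 5=101 3=011 1=001.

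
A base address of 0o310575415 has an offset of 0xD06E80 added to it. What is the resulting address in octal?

0xD06E80 = 0o64067200 in octal.
Add column by column in base 8, right to left:
  5+0 = 5
  1+0 = 1
  4+2 = 6
  5+7 = 4 carry 1
  7+6+1 = 6 carry 1
  5+0+1 = 6
  0+4 = 4
  1+6 = 7
  3+0 = 3

0o374664615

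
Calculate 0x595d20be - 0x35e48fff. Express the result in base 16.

0x237890bf

Subtract column by column in base 16:
  e-f → f (borrow)
  b-f-1 → b (borrow)
  0-f-1 → 0 (borrow)
  2-8-1 → 9 (borrow)
  d-4-1 → 8
  5-e → 7 (borrow)
  9-5-1 → 3
  5-3 → 2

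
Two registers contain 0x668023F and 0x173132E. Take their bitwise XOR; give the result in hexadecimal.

0x71B1111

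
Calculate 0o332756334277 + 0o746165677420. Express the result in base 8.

Add column by column in base 8, right to left:
  7+0 = 7
  7+2 = 1 carry 1
  2+4+1 = 7
  4+7 = 3 carry 1
  3+7+1 = 3 carry 1
  3+6+1 = 2 carry 1
  6+5+1 = 4 carry 1
  5+6+1 = 4 carry 1
  7+1+1 = 1 carry 1
  2+6+1 = 1 carry 1
  3+4+1 = 0 carry 1
  3+7+1 = 3 carry 1
  final carry 1

0o1301144233717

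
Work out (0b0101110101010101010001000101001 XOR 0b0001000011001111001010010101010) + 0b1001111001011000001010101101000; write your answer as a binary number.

First 0b0101110101010101010001000101001 XOR 0b0001000011001111001010010101010 = 0b0100110110011010011011010000011.
Add column by column in base 2, right to left:
  1+0 = 1
  1+0 = 1
  0+0 = 0
  0+1 = 1
  0+0 = 0
  0+1 = 1
  0+1 = 1
  1+0 = 1
  0+1 = 1
  1+0 = 1
  1+1 = 0 carry 1
  0+0+1 = 1
  1+1 = 0 carry 1
  1+0+1 = 0 carry 1
  0+0+1 = 1
  0+0 = 0
  1+0 = 1
  0+0 = 0
  1+1 = 0 carry 1
  1+1+1 = 1 carry 1
  0+0+1 = 1
  0+1 = 1
  1+0 = 1
  1+0 = 1
  0+1 = 1
  1+1 = 0 carry 1
  1+1+1 = 1 carry 1
  0+1+1 = 0 carry 1
  0+0+1 = 1
  1+0 = 1
  0+1 = 1

0b1110101111110010100101111101011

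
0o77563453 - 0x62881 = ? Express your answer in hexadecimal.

0xF8BEAA

0o77563453 = 0xFEE72B in hexadecimal.
Subtract column by column in base 16:
  B-1 → A
  2-8 → A (borrow)
  7-8-1 → E (borrow)
  E-2-1 → B
  E-6 → 8
  F-0 → F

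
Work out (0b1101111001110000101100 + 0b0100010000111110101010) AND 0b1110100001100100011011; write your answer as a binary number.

0b10000000100100010010

Add column by column in base 2, right to left:
  0+0 = 0
  0+1 = 1
  1+0 = 1
  1+1 = 0 carry 1
  0+0+1 = 1
  1+1 = 0 carry 1
  0+0+1 = 1
  0+1 = 1
  0+1 = 1
  0+1 = 1
  1+1 = 0 carry 1
  1+1+1 = 1 carry 1
  1+0+1 = 0 carry 1
  0+0+1 = 1
  0+0 = 0
  1+0 = 1
  1+1 = 0 carry 1
  1+0+1 = 0 carry 1
  1+0+1 = 0 carry 1
  0+0+1 = 1
  1+1 = 0 carry 1
  1+0+1 = 0 carry 1
  final carry 1
Sum = 0b10010001010101111010110; now AND with 0b1110100001100100011011:
  10010001010101111010110
& 01110100001100100011011
= 00010000000100100010010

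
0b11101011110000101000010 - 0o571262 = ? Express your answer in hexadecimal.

0b11101011110000101000010 = 0x75E142 in hexadecimal.
0o571262 = 0x2F2B2 in hexadecimal.
Subtract column by column in base 16:
  2-2 → 0
  4-B → 9 (borrow)
  1-2-1 → E (borrow)
  E-F-1 → E (borrow)
  5-2-1 → 2
  7-0 → 7

0x72EE90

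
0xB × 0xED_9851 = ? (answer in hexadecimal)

Multiply each base-16 digit by 11, carrying:
  1×11 = 11 → write B
  5×11 = 55 → write 7 carry 3
  8×11+3 = 91 → write B carry 5
  9×11+5 = 104 → write 8 carry 6
  D×11+6 = 149 → write 5 carry 9
  E×11+9 = 163 → write 3 carry 10
  remaining carry: A

0xA358B7B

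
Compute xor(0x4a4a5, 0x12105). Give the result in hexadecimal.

XOR each hex digit independently (no carries):
  4^1=5, a^2=8, 4^1=5, a^0=a, 5^5=0

0x585a0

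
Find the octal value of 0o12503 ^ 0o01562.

XOR each oct digit independently (no carries):
  1^0=1, 2^1=3, 5^5=0, 0^6=6, 3^2=1

0o13061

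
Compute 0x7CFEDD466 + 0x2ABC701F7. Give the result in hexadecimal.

0xA7BB4D65D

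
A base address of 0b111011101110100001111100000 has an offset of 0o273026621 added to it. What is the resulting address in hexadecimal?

0xa637171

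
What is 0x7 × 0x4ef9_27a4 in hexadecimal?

Multiply each base-16 digit by 7, carrying:
  4×7 = 28 → write c carry 1
  a×7+1 = 71 → write 7 carry 4
  7×7+4 = 53 → write 5 carry 3
  2×7+3 = 17 → write 1 carry 1
  9×7+1 = 64 → write 0 carry 4
  f×7+4 = 109 → write d carry 6
  e×7+6 = 104 → write 8 carry 6
  4×7+6 = 34 → write 2 carry 2
  remaining carry: 2

0x228d0157c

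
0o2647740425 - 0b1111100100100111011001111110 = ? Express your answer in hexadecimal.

0x70D4A97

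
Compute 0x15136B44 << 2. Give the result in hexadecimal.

0x544DAD10

2 bits is not a whole number of base-16 digits; in binary: 10101000100110110101101000100 << 2 = 1010100010011011010110100010000.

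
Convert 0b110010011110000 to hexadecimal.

0x64F0

Group the bits into nibbles: 0110 0100 1111 0000 → 64F0.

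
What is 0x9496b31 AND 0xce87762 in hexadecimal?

AND each hex digit independently (no carries):
  9&c=8, 4&e=4, 9&8=8, 6&7=6, b&7=3, 3&6=2, 1&2=0

0x8486320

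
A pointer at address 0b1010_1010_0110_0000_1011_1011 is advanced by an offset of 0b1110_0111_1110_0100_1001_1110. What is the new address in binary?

0b1100100100100010101011001

Add column by column in base 2, right to left:
  1+0 = 1
  1+1 = 0 carry 1
  0+1+1 = 0 carry 1
  1+1+1 = 1 carry 1
  1+1+1 = 1 carry 1
  1+0+1 = 0 carry 1
  0+0+1 = 1
  1+1 = 0 carry 1
  0+0+1 = 1
  0+0 = 0
  0+1 = 1
  0+0 = 0
  0+0 = 0
  1+1 = 0 carry 1
  1+1+1 = 1 carry 1
  0+1+1 = 0 carry 1
  0+1+1 = 0 carry 1
  1+1+1 = 1 carry 1
  0+1+1 = 0 carry 1
  1+0+1 = 0 carry 1
  0+0+1 = 1
  1+1 = 0 carry 1
  0+1+1 = 0 carry 1
  1+1+1 = 1 carry 1
  final carry 1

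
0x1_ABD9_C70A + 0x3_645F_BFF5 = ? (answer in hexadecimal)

0x5103986FF

Add column by column in base 16, right to left:
  A+5 = F
  0+F = F
  7+F = 6 carry 1
  C+B+1 = 8 carry 1
  9+F+1 = 9 carry 1
  D+5+1 = 3 carry 1
  B+4+1 = 0 carry 1
  A+6+1 = 1 carry 1
  1+3+1 = 5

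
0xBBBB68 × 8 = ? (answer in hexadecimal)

0x5DDDB40

Multiply each base-16 digit by 8, carrying:
  8×8 = 64 → write 0 carry 4
  6×8+4 = 52 → write 4 carry 3
  B×8+3 = 91 → write B carry 5
  B×8+5 = 93 → write D carry 5
  B×8+5 = 93 → write D carry 5
  B×8+5 = 93 → write D carry 5
  remaining carry: 5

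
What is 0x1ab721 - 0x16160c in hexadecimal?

0x4a115

Subtract column by column in base 16:
  1-c → 5 (borrow)
  2-0-1 → 1
  7-6 → 1
  b-1 → a
  a-6 → 4
  1-1 → 0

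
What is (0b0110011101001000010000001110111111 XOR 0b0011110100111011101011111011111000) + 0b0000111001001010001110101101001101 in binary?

First 0b0110011101001000010000001110111111 XOR 0b0011110100111011101011111011111000 = 0b0101101001110011111011110101000111.
Add column by column in base 2, right to left:
  1+1 = 0 carry 1
  1+0+1 = 0 carry 1
  1+1+1 = 1 carry 1
  0+1+1 = 0 carry 1
  0+0+1 = 1
  0+0 = 0
  1+1 = 0 carry 1
  0+0+1 = 1
  1+1 = 0 carry 1
  0+1+1 = 0 carry 1
  1+0+1 = 0 carry 1
  1+1+1 = 1 carry 1
  1+0+1 = 0 carry 1
  1+1+1 = 1 carry 1
  0+1+1 = 0 carry 1
  1+1+1 = 1 carry 1
  1+0+1 = 0 carry 1
  1+0+1 = 0 carry 1
  1+0+1 = 0 carry 1
  1+1+1 = 1 carry 1
  0+0+1 = 1
  0+1 = 1
  1+0 = 1
  1+0 = 1
  1+1 = 0 carry 1
  0+0+1 = 1
  0+0 = 0
  1+1 = 0 carry 1
  0+1+1 = 0 carry 1
  1+1+1 = 1 carry 1
  1+0+1 = 0 carry 1
  0+0+1 = 1
  1+0 = 1

0b110100010111110001010100010010100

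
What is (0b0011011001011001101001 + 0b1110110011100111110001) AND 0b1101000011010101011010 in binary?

0b1000001011010

Add column by column in base 2, right to left:
  1+1 = 0 carry 1
  0+0+1 = 1
  0+0 = 0
  1+0 = 1
  0+1 = 1
  1+1 = 0 carry 1
  1+1+1 = 1 carry 1
  0+1+1 = 0 carry 1
  0+1+1 = 0 carry 1
  1+0+1 = 0 carry 1
  1+0+1 = 0 carry 1
  0+1+1 = 0 carry 1
  1+1+1 = 1 carry 1
  0+1+1 = 0 carry 1
  0+0+1 = 1
  1+0 = 1
  1+1 = 0 carry 1
  0+1+1 = 0 carry 1
  1+0+1 = 0 carry 1
  1+1+1 = 1 carry 1
  0+1+1 = 0 carry 1
  0+1+1 = 0 carry 1
  final carry 1
Sum = 0b10010001101000001011010; now AND with 0b1101000011010101011010:
  10010001101000001011010
& 01101000011010101011010
= 00000000001000001011010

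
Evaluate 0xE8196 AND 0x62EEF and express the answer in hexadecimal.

AND each hex digit independently (no carries):
  E&6=6, 8&2=0, 1&E=0, 9&E=8, 6&F=6

0x60086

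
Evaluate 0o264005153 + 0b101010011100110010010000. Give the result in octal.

0o336353373

0b101010011100110010010000 = 0o52346220 in octal.
Add column by column in base 8, right to left:
  3+0 = 3
  5+2 = 7
  1+2 = 3
  5+6 = 3 carry 1
  0+4+1 = 5
  0+3 = 3
  4+2 = 6
  6+5 = 3 carry 1
  2+0+1 = 3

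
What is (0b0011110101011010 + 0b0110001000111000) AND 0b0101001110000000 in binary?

0b1001110000000

Add column by column in base 2, right to left:
  0+0 = 0
  1+0 = 1
  0+0 = 0
  1+1 = 0 carry 1
  1+1+1 = 1 carry 1
  0+1+1 = 0 carry 1
  1+0+1 = 0 carry 1
  0+0+1 = 1
  1+0 = 1
  0+1 = 1
  1+0 = 1
  1+0 = 1
  1+0 = 1
  1+1 = 0 carry 1
  0+1+1 = 0 carry 1
  final carry 1
Sum = 0b1001111110010010; now AND with 0b0101001110000000:
  1001111110010010
& 0101001110000000
= 0001001110000000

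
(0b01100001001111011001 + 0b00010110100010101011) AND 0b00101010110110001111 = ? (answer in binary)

Add column by column in base 2, right to left:
  1+1 = 0 carry 1
  0+1+1 = 0 carry 1
  0+0+1 = 1
  1+1 = 0 carry 1
  1+0+1 = 0 carry 1
  0+1+1 = 0 carry 1
  1+0+1 = 0 carry 1
  1+1+1 = 1 carry 1
  1+0+1 = 0 carry 1
  1+0+1 = 0 carry 1
  0+0+1 = 1
  0+1 = 1
  1+0 = 1
  0+1 = 1
  0+1 = 1
  0+0 = 0
  0+1 = 1
  1+0 = 1
  1+0 = 1
Sum = 0b1110111110010000100; now AND with 0b00101010110110001111:
  01110111110010000100
& 00101010110110001111
= 00100010110010000100

0b100010110010000100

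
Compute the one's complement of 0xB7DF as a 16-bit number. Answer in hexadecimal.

Each hex digit d becomes F−d:
  B→4, 7→8, D→2, F→0

0x4820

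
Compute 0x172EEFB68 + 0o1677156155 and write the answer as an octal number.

0x172EEFB68 = 0o56273575550 in octal.
Add column by column in base 8, right to left:
  0+5 = 5
  5+5 = 2 carry 1
  5+1+1 = 7
  5+6 = 3 carry 1
  7+5+1 = 5 carry 1
  5+1+1 = 7
  3+7 = 2 carry 1
  7+7+1 = 7 carry 1
  2+6+1 = 1 carry 1
  6+1+1 = 0 carry 1
  5+0+1 = 6

0o60172753725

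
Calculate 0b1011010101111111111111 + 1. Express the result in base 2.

0b1011010110000000000000

The trailing 13 digits are 1 (max in base 2), so adding 1 cascades: they roll to 0 and the next digit up increments.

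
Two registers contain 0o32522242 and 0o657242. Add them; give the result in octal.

Add column by column in base 8, right to left:
  2+2 = 4
  4+4 = 0 carry 1
  2+2+1 = 5
  2+7 = 1 carry 1
  2+5+1 = 0 carry 1
  5+6+1 = 4 carry 1
  2+0+1 = 3
  3+0 = 3

0o33401504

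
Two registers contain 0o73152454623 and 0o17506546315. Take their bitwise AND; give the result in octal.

0o13102444201

AND each oct digit independently (no carries):
  7&1=1, 3&7=3, 1&5=1, 5&0=0, 2&6=2, 4&5=4, 5&4=4, 4&6=4, 6&3=2, 2&1=0, 3&5=1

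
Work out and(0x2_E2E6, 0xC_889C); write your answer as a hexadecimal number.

AND each hex digit independently (no carries):
  2&C=0, E&8=8, 2&8=0, E&9=8, 6&C=4

0x08084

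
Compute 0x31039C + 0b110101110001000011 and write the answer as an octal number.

0o15057737

0x31039C = 0o14201634 in octal.
0b110101110001000011 = 0o656103 in octal.
Add column by column in base 8, right to left:
  4+3 = 7
  3+0 = 3
  6+1 = 7
  1+6 = 7
  0+5 = 5
  2+6 = 0 carry 1
  4+0+1 = 5
  1+0 = 1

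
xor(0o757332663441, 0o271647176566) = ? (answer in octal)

XOR each oct digit independently (no carries):
  7^2=5, 5^7=2, 7^1=6, 3^6=5, 3^4=7, 2^7=5, 6^1=7, 6^7=1, 3^6=5, 4^5=1, 4^6=2, 1^6=7

0o526575715127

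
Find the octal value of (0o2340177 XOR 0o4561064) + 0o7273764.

0o16115077

First 0o2340177 XOR 0o4561064 = 0o6621113.
Add column by column in base 8, right to left:
  3+4 = 7
  1+6 = 7
  1+7 = 0 carry 1
  1+3+1 = 5
  2+7 = 1 carry 1
  6+2+1 = 1 carry 1
  6+7+1 = 6 carry 1
  final carry 1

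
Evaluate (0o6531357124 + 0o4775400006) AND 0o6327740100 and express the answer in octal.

Add column by column in base 8, right to left:
  4+6 = 2 carry 1
  2+0+1 = 3
  1+0 = 1
  7+0 = 7
  5+0 = 5
  3+4 = 7
  1+5 = 6
  3+7 = 2 carry 1
  5+7+1 = 5 carry 1
  6+4+1 = 3 carry 1
  final carry 1
Sum = 0o13526757132; now AND with 0o6327740100:
  1&0=0, 3&6=2, 5&3=1, 2&2=2, 6&7=6, 7&7=7, 5&4=4, 7&0=0, 1&1=1, 3&0=0, 2&0=0

0o2126740100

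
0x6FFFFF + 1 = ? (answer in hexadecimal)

0x700000

The trailing 5 digits are F (max in base 16), so adding 1 cascades: they roll to 0 and the next digit up increments.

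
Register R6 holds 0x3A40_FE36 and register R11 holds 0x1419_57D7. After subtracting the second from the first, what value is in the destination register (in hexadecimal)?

Subtract column by column in base 16:
  6-7 → F (borrow)
  3-D-1 → 5 (borrow)
  E-7-1 → 6
  F-5 → A
  0-9 → 7 (borrow)
  4-1-1 → 2
  A-4 → 6
  3-1 → 2

0x2627A65F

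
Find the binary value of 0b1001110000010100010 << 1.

0b10011100000101000100

Left shift by 1: append 1 zero bit.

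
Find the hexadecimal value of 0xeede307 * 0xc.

Multiply each base-16 digit by 12, carrying:
  7×12 = 84 → write 4 carry 5
  0×12+5 = 5 → write 5
  3×12 = 36 → write 4 carry 2
  e×12+2 = 170 → write a carry 10
  d×12+10 = 166 → write 6 carry 10
  e×12+10 = 178 → write 2 carry 11
  e×12+11 = 179 → write 3 carry 11
  remaining carry: b

0xb326a454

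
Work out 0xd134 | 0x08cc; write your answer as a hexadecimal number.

OR each hex digit independently (no carries):
  d|0=d, 1|8=9, 3|c=f, 4|c=c

0xd9fc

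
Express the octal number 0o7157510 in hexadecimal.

0x1CDF48

Each octal digit is 3 bits: 7=111 1=001 5=101 7=111 5=101 1=001 0=000.
Group the bits into nibbles: 0001 1100 1101 1111 0100 1000 → 1CDF48.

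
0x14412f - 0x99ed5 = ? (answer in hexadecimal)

0xaa25a

Subtract column by column in base 16:
  f-5 → a
  2-d → 5 (borrow)
  1-e-1 → 2 (borrow)
  4-9-1 → a (borrow)
  4-9-1 → a (borrow)
  1-0-1 → 0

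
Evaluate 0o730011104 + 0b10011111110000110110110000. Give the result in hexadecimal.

0o730011104 = 0x7601244 in hexadecimal.
0b10011111110000110110110000 = 0x27F0DB0 in hexadecimal.
Add column by column in base 16, right to left:
  4+0 = 4
  4+B = F
  2+D = F
  1+0 = 1
  0+F = F
  6+7 = D
  7+2 = 9

0x9DF1FF4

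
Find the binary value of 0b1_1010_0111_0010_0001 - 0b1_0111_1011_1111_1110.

0b10101100100011

Subtract column by column in base 2:
  1-0 → 1
  0-1 → 1 (borrow)
  0-1-1 → 0 (borrow)
  0-1-1 → 0 (borrow)
  0-1-1 → 0 (borrow)
  1-1-1 → 1 (borrow)
  0-1-1 → 0 (borrow)
  0-1-1 → 0 (borrow)
  1-1-1 → 1 (borrow)
  1-1-1 → 1 (borrow)
  1-0-1 → 0
  0-1 → 1 (borrow)
  0-1-1 → 0 (borrow)
  1-1-1 → 1 (borrow)
  0-1-1 → 0 (borrow)
  1-0-1 → 0
  1-1 → 0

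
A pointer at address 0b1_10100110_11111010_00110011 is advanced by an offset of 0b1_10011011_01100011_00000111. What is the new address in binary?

0b11010000100101110100111010

Add column by column in base 2, right to left:
  1+1 = 0 carry 1
  1+1+1 = 1 carry 1
  0+1+1 = 0 carry 1
  0+0+1 = 1
  1+0 = 1
  1+0 = 1
  0+0 = 0
  0+0 = 0
  0+1 = 1
  1+1 = 0 carry 1
  0+0+1 = 1
  1+0 = 1
  1+0 = 1
  1+1 = 0 carry 1
  1+1+1 = 1 carry 1
  1+0+1 = 0 carry 1
  0+1+1 = 0 carry 1
  1+1+1 = 1 carry 1
  1+0+1 = 0 carry 1
  0+1+1 = 0 carry 1
  0+1+1 = 0 carry 1
  1+0+1 = 0 carry 1
  0+0+1 = 1
  1+1 = 0 carry 1
  1+1+1 = 1 carry 1
  final carry 1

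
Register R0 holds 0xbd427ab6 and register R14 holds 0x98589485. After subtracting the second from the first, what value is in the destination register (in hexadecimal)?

Subtract column by column in base 16:
  6-5 → 1
  b-8 → 3
  a-4 → 6
  7-9 → e (borrow)
  2-8-1 → 9 (borrow)
  4-5-1 → e (borrow)
  d-8-1 → 4
  b-9 → 2

0x24e9e631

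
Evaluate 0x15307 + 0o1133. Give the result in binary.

0x15307 = 0b10101001100000111 in binary.
0o1133 = 0b1001011011 in binary.
Add column by column in base 2, right to left:
  1+1 = 0 carry 1
  1+1+1 = 1 carry 1
  1+0+1 = 0 carry 1
  0+1+1 = 0 carry 1
  0+1+1 = 0 carry 1
  0+0+1 = 1
  0+1 = 1
  0+0 = 0
  1+0 = 1
  1+1 = 0 carry 1
  0+0+1 = 1
  0+0 = 0
  1+0 = 1
  0+0 = 0
  1+0 = 1
  0+0 = 0
  1+0 = 1

0b10101010101100010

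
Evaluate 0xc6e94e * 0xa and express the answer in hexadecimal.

Multiply each base-16 digit by 10, carrying:
  e×10 = 140 → write c carry 8
  4×10+8 = 48 → write 0 carry 3
  9×10+3 = 93 → write d carry 5
  e×10+5 = 145 → write 1 carry 9
  6×10+9 = 69 → write 5 carry 4
  c×10+4 = 124 → write c carry 7
  remaining carry: 7

0x7c51d0c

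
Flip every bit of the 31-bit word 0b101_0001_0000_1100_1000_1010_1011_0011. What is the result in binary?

Invert each bit: 1010001000011001000101010110011 → 0101110111100110111010101001100.

0b0101110111100110111010101001100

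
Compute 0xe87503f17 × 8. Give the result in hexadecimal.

0x743a81f8b8

Multiply each base-16 digit by 8, carrying:
  7×8 = 56 → write 8 carry 3
  1×8+3 = 11 → write b
  f×8 = 120 → write 8 carry 7
  3×8+7 = 31 → write f carry 1
  0×8+1 = 1 → write 1
  5×8 = 40 → write 8 carry 2
  7×8+2 = 58 → write a carry 3
  8×8+3 = 67 → write 3 carry 4
  e×8+4 = 116 → write 4 carry 7
  remaining carry: 7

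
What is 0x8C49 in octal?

0o106111

Expand each hex digit to 4 bits: 8=1000 C=1100 4=0100 9=1001.
Group the bits in threes: 001 000 110 001 001 001 → 106111.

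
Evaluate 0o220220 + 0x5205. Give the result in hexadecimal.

0x17295

0o220220 = 0x12090 in hexadecimal.
Add column by column in base 16, right to left:
  0+5 = 5
  9+0 = 9
  0+2 = 2
  2+5 = 7
  1+0 = 1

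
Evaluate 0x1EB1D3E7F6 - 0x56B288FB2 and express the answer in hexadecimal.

Subtract column by column in base 16:
  6-2 → 4
  F-B → 4
  7-F → 8 (borrow)
  E-8-1 → 5
  3-8 → B (borrow)
  D-2-1 → A
  1-B → 6 (borrow)
  B-6-1 → 4
  E-5 → 9
  1-0 → 1

0x1946AB5844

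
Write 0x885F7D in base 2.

0b100010000101111101111101

Expand each hex digit to 4 bits: 8=1000 8=1000 5=0101 F=1111 7=0111 D=1101.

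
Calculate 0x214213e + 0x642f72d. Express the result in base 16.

0x857186b

Add column by column in base 16, right to left:
  e+d = b carry 1
  3+2+1 = 6
  1+7 = 8
  2+f = 1 carry 1
  4+2+1 = 7
  1+4 = 5
  2+6 = 8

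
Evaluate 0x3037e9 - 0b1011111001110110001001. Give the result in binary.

0b1001101001100000

0x3037e9 = 0b1100000011011111101001 in binary.
Subtract column by column in base 2:
  1-1 → 0
  0-0 → 0
  0-0 → 0
  1-1 → 0
  0-0 → 0
  1-0 → 1
  1-0 → 1
  1-1 → 0
  1-1 → 0
  1-0 → 1
  1-1 → 0
  0-1 → 1 (borrow)
  1-1-1 → 1 (borrow)
  1-0-1 → 0
  0-0 → 0
  0-1 → 1 (borrow)
  0-1-1 → 0 (borrow)
  0-1-1 → 0 (borrow)
  0-1-1 → 0 (borrow)
  0-1-1 → 0 (borrow)
  1-0-1 → 0
  1-1 → 0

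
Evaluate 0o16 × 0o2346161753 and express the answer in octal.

Multiply each base-8 digit by 14, carrying:
  3×14 = 42 → write 2 carry 5
  5×14+5 = 75 → write 3 carry 9
  7×14+9 = 107 → write 3 carry 13
  1×14+13 = 27 → write 3 carry 3
  6×14+3 = 87 → write 7 carry 10
  1×14+10 = 24 → write 0 carry 3
  6×14+3 = 87 → write 7 carry 10
  4×14+10 = 66 → write 2 carry 8
  3×14+8 = 50 → write 2 carry 6
  2×14+6 = 34 → write 2 carry 4
  remaining carry: 4

0o42227073332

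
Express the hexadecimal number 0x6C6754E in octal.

Expand each hex digit to 4 bits: 6=0110 C=1100 6=0110 7=0111 5=0101 4=0100 E=1110.
Group the bits in threes: 110 110 001 100 111 010 101 001 110 → 661472516.

0o661472516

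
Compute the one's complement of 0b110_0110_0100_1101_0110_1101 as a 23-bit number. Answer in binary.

0b00110011011001010010010

Invert each bit: 11001100100110101101101 → 00110011011001010010010.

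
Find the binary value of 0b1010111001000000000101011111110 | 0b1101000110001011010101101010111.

0b1111111111001011010101111111111

OR bit by bit (1 where either bit is 1):
  1010111001000000000101011111110
| 1101000110001011010101101010111
= 1111111111001011010101111111111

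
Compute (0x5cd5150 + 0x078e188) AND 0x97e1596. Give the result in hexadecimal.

0x461090

Add column by column in base 16, right to left:
  0+8 = 8
  5+8 = d
  1+1 = 2
  5+e = 3 carry 1
  d+8+1 = 6 carry 1
  c+7+1 = 4 carry 1
  5+0+1 = 6
Sum = 0x64632d8; now AND with 0x97e1596:
  6&9=0, 4&7=4, 6&e=6, 3&1=1, 2&5=0, d&9=9, 8&6=0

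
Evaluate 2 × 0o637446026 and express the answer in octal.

0o1477114054

Multiply each base-8 digit by 2, carrying:
  6×2 = 12 → write 4 carry 1
  2×2+1 = 5 → write 5
  0×2 = 0 → write 0
  6×2 = 12 → write 4 carry 1
  4×2+1 = 9 → write 1 carry 1
  4×2+1 = 9 → write 1 carry 1
  7×2+1 = 15 → write 7 carry 1
  3×2+1 = 7 → write 7
  6×2 = 12 → write 4 carry 1
  remaining carry: 1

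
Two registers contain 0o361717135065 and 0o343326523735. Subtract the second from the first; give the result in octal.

Subtract column by column in base 8:
  5-5 → 0
  6-3 → 3
  0-7 → 1 (borrow)
  5-3-1 → 1
  3-2 → 1
  1-5 → 4 (borrow)
  7-6-1 → 0
  1-2 → 7 (borrow)
  7-3-1 → 3
  1-3 → 6 (borrow)
  6-4-1 → 1
  3-3 → 0

0o16370411130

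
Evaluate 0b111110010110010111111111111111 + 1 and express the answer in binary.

0b111110010110011000000000000000

The trailing 15 digits are 1 (max in base 2), so adding 1 cascades: they roll to 0 and the next digit up increments.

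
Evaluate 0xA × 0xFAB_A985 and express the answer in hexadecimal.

0x9CB49F32

Multiply each base-16 digit by 10, carrying:
  5×10 = 50 → write 2 carry 3
  8×10+3 = 83 → write 3 carry 5
  9×10+5 = 95 → write F carry 5
  A×10+5 = 105 → write 9 carry 6
  B×10+6 = 116 → write 4 carry 7
  A×10+7 = 107 → write B carry 6
  F×10+6 = 156 → write C carry 9
  remaining carry: 9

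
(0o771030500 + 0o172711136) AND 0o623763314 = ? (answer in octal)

Add column by column in base 8, right to left:
  0+6 = 6
  0+3 = 3
  5+1 = 6
  0+1 = 1
  3+1 = 4
  0+7 = 7
  1+2 = 3
  7+7 = 6 carry 1
  7+1+1 = 1 carry 1
  final carry 1
Sum = 0o1163741636; now AND with 0o623763314:
  1&0=0, 1&6=0, 6&2=2, 3&3=3, 7&7=7, 4&6=4, 1&3=1, 6&3=2, 3&1=1, 6&4=4

0o23741214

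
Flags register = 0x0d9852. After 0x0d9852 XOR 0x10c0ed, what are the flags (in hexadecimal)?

0x1d58bf

XOR each hex digit independently (no carries):
  0^1=1, d^0=d, 9^c=5, 8^0=8, 5^e=b, 2^d=f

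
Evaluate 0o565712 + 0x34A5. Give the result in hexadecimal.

0o565712 = 0x2EBCA in hexadecimal.
Add column by column in base 16, right to left:
  A+5 = F
  C+A = 6 carry 1
  B+4+1 = 0 carry 1
  E+3+1 = 2 carry 1
  2+0+1 = 3

0x3206F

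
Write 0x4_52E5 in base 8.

Expand each hex digit to 4 bits: 4=0100 5=0101 2=0010 E=1110 5=0101.
Group the bits in threes: 001 000 101 001 011 100 101 → 1051345.

0o1051345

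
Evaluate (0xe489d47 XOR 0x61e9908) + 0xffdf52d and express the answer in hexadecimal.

First 0xe489d47 XOR 0x61e9908 = 0x856044f.
Add column by column in base 16, right to left:
  f+d = c carry 1
  4+2+1 = 7
  4+5 = 9
  0+f = f
  6+d = 3 carry 1
  5+f+1 = 5 carry 1
  8+f+1 = 8 carry 1
  final carry 1

0x1853f97c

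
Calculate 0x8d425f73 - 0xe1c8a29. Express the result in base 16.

0x7f25d54a

Subtract column by column in base 16:
  3-9 → a (borrow)
  7-2-1 → 4
  f-a → 5
  5-8 → d (borrow)
  2-c-1 → 5 (borrow)
  4-1-1 → 2
  d-e → f (borrow)
  8-0-1 → 7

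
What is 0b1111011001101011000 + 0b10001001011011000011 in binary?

Add column by column in base 2, right to left:
  0+1 = 1
  0+1 = 1
  0+0 = 0
  1+0 = 1
  1+0 = 1
  0+0 = 0
  1+1 = 0 carry 1
  0+1+1 = 0 carry 1
  1+0+1 = 0 carry 1
  1+1+1 = 1 carry 1
  0+1+1 = 0 carry 1
  0+0+1 = 1
  1+1 = 0 carry 1
  1+0+1 = 0 carry 1
  0+0+1 = 1
  1+1 = 0 carry 1
  1+0+1 = 0 carry 1
  1+0+1 = 0 carry 1
  1+0+1 = 0 carry 1
  0+1+1 = 0 carry 1
  final carry 1

0b100000100101000011011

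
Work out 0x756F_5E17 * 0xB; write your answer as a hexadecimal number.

0x50BC90AFD

Multiply each base-16 digit by 11, carrying:
  7×11 = 77 → write D carry 4
  1×11+4 = 15 → write F
  E×11 = 154 → write A carry 9
  5×11+9 = 64 → write 0 carry 4
  F×11+4 = 169 → write 9 carry 10
  6×11+10 = 76 → write C carry 4
  5×11+4 = 59 → write B carry 3
  7×11+3 = 80 → write 0 carry 5
  remaining carry: 5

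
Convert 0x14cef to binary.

0b10100110011101111

Expand each hex digit to 4 bits: 1=0001 4=0100 c=1100 e=1110 f=1111.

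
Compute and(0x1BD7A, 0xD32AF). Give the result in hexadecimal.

0x1302A

AND each hex digit independently (no carries):
  1&D=1, B&3=3, D&2=0, 7&A=2, A&F=A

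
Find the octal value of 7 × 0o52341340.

0o451052040

Multiply each base-8 digit by 7, carrying:
  0×7 = 0 → write 0
  4×7 = 28 → write 4 carry 3
  3×7+3 = 24 → write 0 carry 3
  1×7+3 = 10 → write 2 carry 1
  4×7+1 = 29 → write 5 carry 3
  3×7+3 = 24 → write 0 carry 3
  2×7+3 = 17 → write 1 carry 2
  5×7+2 = 37 → write 5 carry 4
  remaining carry: 4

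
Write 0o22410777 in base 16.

0x4A11FF

Each octal digit is 3 bits: 2=010 2=010 4=100 1=001 0=000 7=111 7=111 7=111.
Group the bits into nibbles: 0100 1010 0001 0001 1111 1111 → 4A11FF.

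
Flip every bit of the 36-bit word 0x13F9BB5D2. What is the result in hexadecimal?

Each hex digit d becomes F−d:
  1→E, 3→C, F→0, 9→6, B→4, B→4, 5→A, D→2, 2→D

0xEC0644A2D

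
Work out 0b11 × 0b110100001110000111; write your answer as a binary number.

0b10011100101010010101

Multiply each base-2 digit by 3, carrying:
  1×3 = 3 → write 1 carry 1
  1×3+1 = 4 → write 0 carry 2
  1×3+2 = 5 → write 1 carry 2
  0×3+2 = 2 → write 0 carry 1
  0×3+1 = 1 → write 1
  0×3 = 0 → write 0
  0×3 = 0 → write 0
  1×3 = 3 → write 1 carry 1
  1×3+1 = 4 → write 0 carry 2
  1×3+2 = 5 → write 1 carry 2
  0×3+2 = 2 → write 0 carry 1
  0×3+1 = 1 → write 1
  0×3 = 0 → write 0
  0×3 = 0 → write 0
  1×3 = 3 → write 1 carry 1
  0×3+1 = 1 → write 1
  1×3 = 3 → write 1 carry 1
  1×3+1 = 4 → write 0 carry 2
  remaining carry: 10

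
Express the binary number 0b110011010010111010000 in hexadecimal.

Group the bits into nibbles: 0001 1001 1010 0101 1101 0000 → 19a5d0.

0x19a5d0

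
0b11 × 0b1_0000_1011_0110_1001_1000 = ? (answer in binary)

0b1100100010001111001000

Multiply each base-2 digit by 3, carrying:
  0×3 = 0 → write 0
  0×3 = 0 → write 0
  0×3 = 0 → write 0
  1×3 = 3 → write 1 carry 1
  1×3+1 = 4 → write 0 carry 2
  0×3+2 = 2 → write 0 carry 1
  0×3+1 = 1 → write 1
  1×3 = 3 → write 1 carry 1
  0×3+1 = 1 → write 1
  1×3 = 3 → write 1 carry 1
  1×3+1 = 4 → write 0 carry 2
  0×3+2 = 2 → write 0 carry 1
  1×3+1 = 4 → write 0 carry 2
  1×3+2 = 5 → write 1 carry 2
  0×3+2 = 2 → write 0 carry 1
  1×3+1 = 4 → write 0 carry 2
  0×3+2 = 2 → write 0 carry 1
  0×3+1 = 1 → write 1
  0×3 = 0 → write 0
  0×3 = 0 → write 0
  1×3 = 3 → write 1 carry 1
  remaining carry: 1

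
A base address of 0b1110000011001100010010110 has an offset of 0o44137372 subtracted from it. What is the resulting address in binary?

0o44137372 = 0b100100001011111011111010 in binary.
Subtract column by column in base 2:
  0-0 → 0
  1-1 → 0
  1-0 → 1
  0-1 → 1 (borrow)
  1-1-1 → 1 (borrow)
  0-1-1 → 0 (borrow)
  0-1-1 → 0 (borrow)
  1-1-1 → 1 (borrow)
  0-0-1 → 1 (borrow)
  0-1-1 → 0 (borrow)
  0-1-1 → 0 (borrow)
  1-1-1 → 1 (borrow)
  1-1-1 → 1 (borrow)
  0-1-1 → 0 (borrow)
  0-0-1 → 1 (borrow)
  1-1-1 → 1 (borrow)
  1-0-1 → 0
  0-0 → 0
  0-0 → 0
  0-0 → 0
  0-1 → 1 (borrow)
  0-0-1 → 1 (borrow)
  1-0-1 → 0
  1-1 → 0
  1-0 → 1

0b1001100001101100110011100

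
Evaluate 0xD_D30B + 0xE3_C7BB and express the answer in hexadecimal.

0xF19AC6

Add column by column in base 16, right to left:
  B+B = 6 carry 1
  0+B+1 = C
  3+7 = A
  D+C = 9 carry 1
  D+3+1 = 1 carry 1
  0+E+1 = F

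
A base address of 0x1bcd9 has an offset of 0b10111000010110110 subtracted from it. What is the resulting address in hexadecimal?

0x4c23

0b10111000010110110 = 0x170b6 in hexadecimal.
Subtract column by column in base 16:
  9-6 → 3
  d-b → 2
  c-0 → c
  b-7 → 4
  1-1 → 0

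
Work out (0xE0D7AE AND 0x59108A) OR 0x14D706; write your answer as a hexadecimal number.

0x54D78E

0xE0D7AE AND 0x59108A = 0x40108A.
Then OR with 0x14D706.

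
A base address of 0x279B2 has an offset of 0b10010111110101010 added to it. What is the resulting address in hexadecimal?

0x3A95C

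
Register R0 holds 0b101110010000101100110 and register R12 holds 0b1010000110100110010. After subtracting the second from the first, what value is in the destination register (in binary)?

0b100100001010000110100

Subtract column by column in base 2:
  0-0 → 0
  1-1 → 0
  1-0 → 1
  0-0 → 0
  0-1 → 1 (borrow)
  1-1-1 → 1 (borrow)
  1-0-1 → 0
  0-0 → 0
  1-1 → 0
  0-0 → 0
  0-1 → 1 (borrow)
  0-1-1 → 0 (borrow)
  0-0-1 → 1 (borrow)
  1-0-1 → 0
  0-0 → 0
  0-0 → 0
  1-1 → 0
  1-0 → 1
  1-1 → 0
  0-0 → 0
  1-0 → 1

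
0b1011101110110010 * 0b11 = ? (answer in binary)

0b100011001100010110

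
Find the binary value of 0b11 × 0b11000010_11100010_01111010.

0b10010010001010011101101110

Multiply each base-2 digit by 3, carrying:
  0×3 = 0 → write 0
  1×3 = 3 → write 1 carry 1
  0×3+1 = 1 → write 1
  1×3 = 3 → write 1 carry 1
  1×3+1 = 4 → write 0 carry 2
  1×3+2 = 5 → write 1 carry 2
  1×3+2 = 5 → write 1 carry 2
  0×3+2 = 2 → write 0 carry 1
  0×3+1 = 1 → write 1
  1×3 = 3 → write 1 carry 1
  0×3+1 = 1 → write 1
  0×3 = 0 → write 0
  0×3 = 0 → write 0
  1×3 = 3 → write 1 carry 1
  1×3+1 = 4 → write 0 carry 2
  1×3+2 = 5 → write 1 carry 2
  0×3+2 = 2 → write 0 carry 1
  1×3+1 = 4 → write 0 carry 2
  0×3+2 = 2 → write 0 carry 1
  0×3+1 = 1 → write 1
  0×3 = 0 → write 0
  0×3 = 0 → write 0
  1×3 = 3 → write 1 carry 1
  1×3+1 = 4 → write 0 carry 2
  remaining carry: 10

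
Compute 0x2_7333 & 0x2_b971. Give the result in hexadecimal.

0x23131

AND each hex digit independently (no carries):
  2&2=2, 7&b=3, 3&9=1, 3&7=3, 3&1=1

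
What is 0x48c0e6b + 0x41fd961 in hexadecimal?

0x8abe7cc

Add column by column in base 16, right to left:
  b+1 = c
  6+6 = c
  e+9 = 7 carry 1
  0+d+1 = e
  c+f = b carry 1
  8+1+1 = a
  4+4 = 8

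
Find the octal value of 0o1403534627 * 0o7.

0o12431611441

Multiply each base-8 digit by 7, carrying:
  7×7 = 49 → write 1 carry 6
  2×7+6 = 20 → write 4 carry 2
  6×7+2 = 44 → write 4 carry 5
  4×7+5 = 33 → write 1 carry 4
  3×7+4 = 25 → write 1 carry 3
  5×7+3 = 38 → write 6 carry 4
  3×7+4 = 25 → write 1 carry 3
  0×7+3 = 3 → write 3
  4×7 = 28 → write 4 carry 3
  1×7+3 = 10 → write 2 carry 1
  remaining carry: 1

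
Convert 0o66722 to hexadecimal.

0x6dd2

Each octal digit is 3 bits: 6=110 6=110 7=111 2=010 2=010.
Group the bits into nibbles: 0110 1101 1101 0010 → 6dd2.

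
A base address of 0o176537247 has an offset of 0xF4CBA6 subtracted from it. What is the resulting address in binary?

0o176537247 = 0b1111110101011111010100111 in binary.
0xF4CBA6 = 0b111101001100101110100110 in binary.
Subtract column by column in base 2:
  1-0 → 1
  1-1 → 0
  1-1 → 0
  0-0 → 0
  0-0 → 0
  1-1 → 0
  0-0 → 0
  1-1 → 0
  0-1 → 1 (borrow)
  1-1-1 → 1 (borrow)
  1-0-1 → 0
  1-1 → 0
  1-0 → 1
  1-0 → 1
  0-1 → 1 (borrow)
  1-1-1 → 1 (borrow)
  0-0-1 → 1 (borrow)
  1-0-1 → 0
  0-1 → 1 (borrow)
  1-0-1 → 0
  1-1 → 0
  1-1 → 0
  1-1 → 0
  1-1 → 0
  1-0 → 1

0b1000001011111001100000001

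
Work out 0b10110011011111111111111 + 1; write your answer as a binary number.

The trailing 14 digits are 1 (max in base 2), so adding 1 cascades: they roll to 0 and the next digit up increments.

0b10110011100000000000000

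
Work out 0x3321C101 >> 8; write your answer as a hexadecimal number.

Shifting right by 8 bits = 2 hex digits: drop the last 2.

0x3321C1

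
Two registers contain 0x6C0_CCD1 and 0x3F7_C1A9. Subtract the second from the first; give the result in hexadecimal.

Subtract column by column in base 16:
  1-9 → 8 (borrow)
  D-A-1 → 2
  C-1 → B
  C-C → 0
  0-7 → 9 (borrow)
  C-F-1 → C (borrow)
  6-3-1 → 2

0x2C90B28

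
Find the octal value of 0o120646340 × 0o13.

Multiply each base-8 digit by 11, carrying:
  0×11 = 0 → write 0
  4×11 = 44 → write 4 carry 5
  3×11+5 = 38 → write 6 carry 4
  6×11+4 = 70 → write 6 carry 8
  4×11+8 = 52 → write 4 carry 6
  6×11+6 = 72 → write 0 carry 9
  0×11+9 = 9 → write 1 carry 1
  2×11+1 = 23 → write 7 carry 2
  1×11+2 = 13 → write 5 carry 1
  remaining carry: 1

0o1571046640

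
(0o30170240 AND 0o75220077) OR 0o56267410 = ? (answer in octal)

0o76267450

0o30170240 AND 0o75220077 = 0o30020040.
Then OR with 0o56267410.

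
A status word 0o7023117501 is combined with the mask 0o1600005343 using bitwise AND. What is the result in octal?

0o1000005101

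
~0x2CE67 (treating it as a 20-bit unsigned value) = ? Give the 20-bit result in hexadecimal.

0xD3198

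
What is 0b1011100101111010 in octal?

0o134572

Group the bits in threes: 001 011 100 101 111 010 → 134572.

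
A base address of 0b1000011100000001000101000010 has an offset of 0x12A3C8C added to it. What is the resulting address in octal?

0o1146446716

0b1000011100000001000101000010 = 0o1034010502 in octal.
0x12A3C8C = 0o112436214 in octal.
Add column by column in base 8, right to left:
  2+4 = 6
  0+1 = 1
  5+2 = 7
  0+6 = 6
  1+3 = 4
  0+4 = 4
  4+2 = 6
  3+1 = 4
  0+1 = 1
  1+0 = 1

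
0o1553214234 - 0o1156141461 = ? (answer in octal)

0o375052553

Subtract column by column in base 8:
  4-1 → 3
  3-6 → 5 (borrow)
  2-4-1 → 5 (borrow)
  4-1-1 → 2
  1-4 → 5 (borrow)
  2-1-1 → 0
  3-6 → 5 (borrow)
  5-5-1 → 7 (borrow)
  5-1-1 → 3
  1-1 → 0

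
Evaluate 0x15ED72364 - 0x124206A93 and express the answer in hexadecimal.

0x3AB6B8D1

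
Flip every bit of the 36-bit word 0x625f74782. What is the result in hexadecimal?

Each hex digit d becomes f−d:
  6→9, 2→d, 5→a, f→0, 7→8, 4→b, 7→8, 8→7, 2→d

0x9da08b87d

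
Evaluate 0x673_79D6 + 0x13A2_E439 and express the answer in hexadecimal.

0x1A165E0F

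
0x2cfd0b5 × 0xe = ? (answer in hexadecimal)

0x275d69e6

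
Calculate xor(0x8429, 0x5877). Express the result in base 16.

XOR each hex digit independently (no carries):
  8^5=d, 4^8=c, 2^7=5, 9^7=e

0xdc5e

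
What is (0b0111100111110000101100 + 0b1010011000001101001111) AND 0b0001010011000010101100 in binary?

0b1010011000000101000

Add column by column in base 2, right to left:
  0+1 = 1
  0+1 = 1
  1+1 = 0 carry 1
  1+1+1 = 1 carry 1
  0+0+1 = 1
  1+0 = 1
  0+1 = 1
  0+0 = 0
  0+1 = 1
  0+1 = 1
  1+0 = 1
  1+0 = 1
  1+0 = 1
  1+0 = 1
  1+0 = 1
  0+1 = 1
  0+1 = 1
  1+0 = 1
  1+0 = 1
  1+1 = 0 carry 1
  1+0+1 = 0 carry 1
  0+1+1 = 0 carry 1
  final carry 1
Sum = 0b10001111111111101111011; now AND with 0b0001010011000010101100:
  10001111111111101111011
& 00001010011000010101100
= 00001010011000000101000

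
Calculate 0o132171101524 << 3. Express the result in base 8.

0o1321711015240

Shifting left by 3 bits = 1 oct digit: append 1 zero.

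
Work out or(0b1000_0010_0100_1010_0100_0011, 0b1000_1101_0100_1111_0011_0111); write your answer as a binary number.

0b100011110100111101110111

OR bit by bit (1 where either bit is 1):
  100000100100101001000011
| 100011010100111100110111
= 100011110100111101110111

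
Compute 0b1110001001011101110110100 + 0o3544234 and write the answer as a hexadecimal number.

0b1110001001011101110110100 = 0x1C4BBB4 in hexadecimal.
0o3544234 = 0xEC89C in hexadecimal.
Add column by column in base 16, right to left:
  4+C = 0 carry 1
  B+9+1 = 5 carry 1
  B+8+1 = 4 carry 1
  B+C+1 = 8 carry 1
  4+E+1 = 3 carry 1
  C+0+1 = D
  1+0 = 1

0x1D38450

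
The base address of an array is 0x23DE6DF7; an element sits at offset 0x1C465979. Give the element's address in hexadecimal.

0x4024C770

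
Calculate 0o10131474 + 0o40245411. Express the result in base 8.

Add column by column in base 8, right to left:
  4+1 = 5
  7+1 = 0 carry 1
  4+4+1 = 1 carry 1
  1+5+1 = 7
  3+4 = 7
  1+2 = 3
  0+0 = 0
  1+4 = 5

0o50377105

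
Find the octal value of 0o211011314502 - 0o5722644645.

0o203066447635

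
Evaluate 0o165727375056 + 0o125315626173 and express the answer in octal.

Add column by column in base 8, right to left:
  6+3 = 1 carry 1
  5+7+1 = 5 carry 1
  0+1+1 = 2
  5+6 = 3 carry 1
  7+2+1 = 2 carry 1
  3+6+1 = 2 carry 1
  7+5+1 = 5 carry 1
  2+1+1 = 4
  7+3 = 2 carry 1
  5+5+1 = 3 carry 1
  6+2+1 = 1 carry 1
  1+1+1 = 3

0o313245223251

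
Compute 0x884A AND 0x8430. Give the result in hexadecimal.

AND each hex digit independently (no carries):
  8&8=8, 8&4=0, 4&3=0, A&0=0

0x8000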